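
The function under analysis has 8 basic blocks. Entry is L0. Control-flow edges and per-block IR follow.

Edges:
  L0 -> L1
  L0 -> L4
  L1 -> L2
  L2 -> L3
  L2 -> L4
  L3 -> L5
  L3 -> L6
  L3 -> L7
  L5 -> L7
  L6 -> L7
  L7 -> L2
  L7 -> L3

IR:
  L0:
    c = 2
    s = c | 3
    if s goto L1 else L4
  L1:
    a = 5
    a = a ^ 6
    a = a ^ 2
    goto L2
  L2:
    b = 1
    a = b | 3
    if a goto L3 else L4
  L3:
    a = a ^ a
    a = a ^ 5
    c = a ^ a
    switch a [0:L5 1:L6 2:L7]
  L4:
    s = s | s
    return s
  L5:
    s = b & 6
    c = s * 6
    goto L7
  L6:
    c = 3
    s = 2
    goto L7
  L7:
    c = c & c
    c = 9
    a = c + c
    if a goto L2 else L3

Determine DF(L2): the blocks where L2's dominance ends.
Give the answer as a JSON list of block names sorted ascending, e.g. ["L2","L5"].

Answer: ["L2", "L4"]

Working:
idom tree: L1←L0 L2←L1 L3←L2 L4←L0 L5←L3 L6←L3 L7←L3
Dom at joins:
  L2: preds {L1,L7}: {L0,L1} ∩ {L0,L1,L2,L3,L7} = {L0,L1}; idom=L1
  L3: preds {L2,L7}: {L0,L1,L2} ∩ {L0,L1,L2,L3,L7} = {L0,L1,L2}; idom=L2
  L4: preds {L0,L2}: {L0} ∩ {L0,L1,L2} = {L0}; idom=L0
  L7: preds {L3,L5,L6}: {L0,L1,L2,L3} ∩ {L0,L1,L2,L3,L5} ∩ {L0,L1,L2,L3,L6} = {L0,L1,L2,L3}; idom=L3

Frontier:
  L2←L1: walk · to L1
  L2←L7: walk L7→L3→L2 to L1
  L3←L2: walk · to L2
  L3←L7: walk L7→L3 to L2
  L4←L0: walk · to L0
  L4←L2: walk L2→L1 to L0
  L7←L3: walk · to L3
  L7←L5: walk L5 to L3
  L7←L6: walk L6 to L3
  L0 → ∅
  L1 → {L4}
  L2 → {L2,L4}
  L3 → {L2,L3}
  L4 → ∅
  L5 → {L7}
  L6 → {L7}
  L7 → {L2,L3}

DF(L2) = ["L2", "L4"]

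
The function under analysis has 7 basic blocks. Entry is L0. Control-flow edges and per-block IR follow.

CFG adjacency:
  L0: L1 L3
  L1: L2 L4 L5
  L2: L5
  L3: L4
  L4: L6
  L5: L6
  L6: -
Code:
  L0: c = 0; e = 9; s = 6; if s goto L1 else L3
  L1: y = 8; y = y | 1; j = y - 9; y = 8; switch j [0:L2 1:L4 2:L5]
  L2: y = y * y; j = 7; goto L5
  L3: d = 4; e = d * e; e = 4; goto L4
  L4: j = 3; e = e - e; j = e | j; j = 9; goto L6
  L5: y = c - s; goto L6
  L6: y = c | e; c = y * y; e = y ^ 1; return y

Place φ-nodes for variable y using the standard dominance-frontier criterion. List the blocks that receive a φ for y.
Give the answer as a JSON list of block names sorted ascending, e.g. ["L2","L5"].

idom tree: L1←L0 L2←L1 L3←L0 L4←L0 L5←L1 L6←L0
Dom at joins:
  L4: preds {L1,L3}: {L0,L1} ∩ {L0,L3} = {L0}; idom=L0
  L5: preds {L1,L2}: {L0,L1} ∩ {L0,L1,L2} = {L0,L1}; idom=L1
  L6: preds {L4,L5}: {L0,L4} ∩ {L0,L1,L5} = {L0}; idom=L0

DF walk-up:
  join L4 pred L1: L1 stop@L0
  join L4 pred L3: L3 stop@L0
  join L5 pred L1: · stop@L1
  join L5 pred L2: L2 stop@L1
  join L6 pred L4: L4 stop@L0
  join L6 pred L5: L5→L1 stop@L0
  L0 → ∅
  L1 → {L4,L6}
  L2 → {L5}
  L3 → {L4}
  L4 → {L6}
  L5 → {L6}
  L6 → ∅

φ for y: defs {L1,L2,L5,L6}
  DF⁺ = {L4,L5,L6}

Answer: ["L4", "L5", "L6"]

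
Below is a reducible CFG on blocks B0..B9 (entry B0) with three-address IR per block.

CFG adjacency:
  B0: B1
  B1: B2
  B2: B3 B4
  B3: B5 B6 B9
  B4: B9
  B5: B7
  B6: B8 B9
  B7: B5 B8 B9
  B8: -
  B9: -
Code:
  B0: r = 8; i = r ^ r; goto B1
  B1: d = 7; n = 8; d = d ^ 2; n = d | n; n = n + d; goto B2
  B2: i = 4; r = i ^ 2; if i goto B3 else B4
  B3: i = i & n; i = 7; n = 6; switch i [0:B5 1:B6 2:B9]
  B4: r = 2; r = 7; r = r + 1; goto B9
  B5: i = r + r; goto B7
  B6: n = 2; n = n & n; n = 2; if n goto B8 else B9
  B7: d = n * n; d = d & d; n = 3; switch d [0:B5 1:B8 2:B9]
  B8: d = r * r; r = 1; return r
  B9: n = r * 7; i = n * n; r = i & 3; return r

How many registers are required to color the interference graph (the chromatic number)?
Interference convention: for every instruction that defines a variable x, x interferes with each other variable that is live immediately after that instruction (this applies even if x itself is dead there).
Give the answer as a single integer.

Block summaries:
  B0 def {i,r} use ∅
  B1 def {d,n} use ∅
  B2 def {i,r} use ∅
  B3 def {i,n} use {i,n}
  B4 def {r} use ∅
  B5 def {i} use {r}
  B6 def {n} use ∅
  B7 def {d,n} use {n}
  B8 def {d,r} use {r}
  B9 def {i,n,r} use {r}

Backward fixpoint:
  live B0: ∅→∅
  live B1: ∅→{n}
  live B2: {n}→{i,n,r}
  live B3: {i,n,r}→{n,r}
  live B4: ∅→{r}
  live B5: {n,r}→{n,r}
  live B6: {r}→{r}
  live B7: {n,r}→{n,r}
  live B8: {r}→∅
  live B9: {r}→∅

Interfere edges:
  d↔{n,r}
  i↔{n,r}
  n↔{d,i,r}
  r↔{d,i,n}

Chromatic number:
  {d,n,r} pairwise interfere (3-clique) ⇒ χ ≥ 3
  assign d→r2 i→r2 n→r0 r→r1 — no edge inside a register ⇒ χ ≤ 3
  χ = 3

Answer: 3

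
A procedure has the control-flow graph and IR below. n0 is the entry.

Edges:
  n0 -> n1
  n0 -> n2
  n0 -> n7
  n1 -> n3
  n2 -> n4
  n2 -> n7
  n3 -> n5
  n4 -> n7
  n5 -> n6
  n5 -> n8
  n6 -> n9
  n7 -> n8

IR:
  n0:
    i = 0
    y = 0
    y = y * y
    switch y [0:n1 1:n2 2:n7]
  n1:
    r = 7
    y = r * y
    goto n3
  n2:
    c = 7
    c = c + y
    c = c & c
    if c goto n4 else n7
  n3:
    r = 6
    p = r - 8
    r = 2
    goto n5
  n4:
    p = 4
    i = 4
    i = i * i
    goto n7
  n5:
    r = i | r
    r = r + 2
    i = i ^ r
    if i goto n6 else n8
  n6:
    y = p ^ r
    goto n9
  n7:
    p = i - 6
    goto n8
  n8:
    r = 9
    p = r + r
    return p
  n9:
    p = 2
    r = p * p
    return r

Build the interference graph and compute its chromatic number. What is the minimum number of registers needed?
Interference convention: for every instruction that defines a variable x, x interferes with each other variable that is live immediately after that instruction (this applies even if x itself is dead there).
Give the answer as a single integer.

Answer: 3

Working:
def/use:
  n0: {i,y} / ∅
  n1: {r,y} / {y}
  n2: {c} / {y}
  n3: {p,r} / ∅
  n4: {i,p} / ∅
  n5: {i,r} / {i,r}
  n6: {y} / {p,r}
  n7: {p} / {i}
  n8: {p,r} / ∅
  n9: {p,r} / ∅

Live sets:
  live n0: ∅→{i,y}
  live n1: {i,y}→{i}
  live n2: {i,y}→{i}
  live n3: {i}→{i,p,r}
  live n4: ∅→{i}
  live n5: {i,p,r}→{p,r}
  live n6: {p,r}→∅
  live n7: {i}→∅
  live n8: ∅→∅
  live n9: ∅→∅

Interfere edges:
  c↔{i,y}
  i↔{c,p,r,y}
  p↔{i,r}
  r↔{i,p,y}
  y↔{c,i,r}

Colouring:
  clique {c,i,y} ⇒ need ≥ 3
  3-colouring: R0={i}  R1={c,r}  R2={p,y}
  χ = 3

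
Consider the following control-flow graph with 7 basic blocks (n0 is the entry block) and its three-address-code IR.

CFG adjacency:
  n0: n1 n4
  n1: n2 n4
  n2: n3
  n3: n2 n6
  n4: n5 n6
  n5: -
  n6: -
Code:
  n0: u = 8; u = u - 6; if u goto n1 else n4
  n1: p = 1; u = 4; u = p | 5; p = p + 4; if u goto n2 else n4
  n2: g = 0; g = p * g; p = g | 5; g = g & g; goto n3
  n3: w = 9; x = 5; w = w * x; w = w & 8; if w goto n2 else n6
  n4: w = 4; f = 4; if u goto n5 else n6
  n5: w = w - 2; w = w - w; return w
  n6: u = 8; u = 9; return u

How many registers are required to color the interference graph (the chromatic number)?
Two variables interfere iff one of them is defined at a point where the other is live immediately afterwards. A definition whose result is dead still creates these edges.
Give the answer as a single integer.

Block summaries:
  n0: def={u} ue=∅
  n1: def={p,u} ue=∅
  n2: def={g,p} ue={p}
  n3: def={w,x} ue=∅
  n4: def={f,w} ue={u}
  n5: def={w} ue={w}
  n6: def={u} ue=∅

Live sets:
  live n0: ∅→{u}
  live n1: ∅→{p,u}
  live n2: {p}→{p}
  live n3: {p}→{p}
  live n4: {u}→{w}
  live n5: {w}→∅
  live n6: ∅→∅

Interference:
  f: {u,w}
  g: {p}
  p: {g,u,w,x}
  u: {f,p,w}
  w: {f,p,u,x}
  x: {p,w}

Colouring:
  {f,u,w} pairwise interfere (3-clique) ⇒ χ ≥ 3
  3-colouring: R0={f,p}  R1={g,w}  R2={u,x}
  χ = 3

Answer: 3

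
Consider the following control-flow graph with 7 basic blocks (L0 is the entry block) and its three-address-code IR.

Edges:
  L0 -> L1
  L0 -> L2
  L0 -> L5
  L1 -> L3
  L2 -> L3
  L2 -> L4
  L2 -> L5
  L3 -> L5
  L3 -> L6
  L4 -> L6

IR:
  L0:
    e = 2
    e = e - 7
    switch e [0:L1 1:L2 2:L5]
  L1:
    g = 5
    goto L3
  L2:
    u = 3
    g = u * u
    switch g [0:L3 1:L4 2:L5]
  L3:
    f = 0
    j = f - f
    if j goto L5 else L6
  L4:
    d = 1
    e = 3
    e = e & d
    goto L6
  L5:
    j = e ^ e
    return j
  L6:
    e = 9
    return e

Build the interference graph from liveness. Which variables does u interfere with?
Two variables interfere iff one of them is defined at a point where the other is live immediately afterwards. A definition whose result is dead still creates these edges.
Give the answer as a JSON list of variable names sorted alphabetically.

Answer: ["e"]

Analysis:
Block summaries:
  L0: {e} / ∅
  L1: {g} / ∅
  L2: {g,u} / ∅
  L3: {f,j} / ∅
  L4: {d,e} / ∅
  L5: {j} / {e}
  L6: {e} / ∅

Backward fixpoint:
  L0 li=∅ lo={e}
  L1 li={e} lo={e}
  L2 li={e} lo={e}
  L3 li={e} lo={e}
  L4 li=∅ lo=∅
  L5 li={e} lo=∅
  L6 li=∅ lo=∅

Interfere edges:
  d↔{e}
  e↔{d,f,g,j,u}
  f↔{e}
  g↔{e}
  j↔{e}
  u↔{e}

N(u) = ["e"]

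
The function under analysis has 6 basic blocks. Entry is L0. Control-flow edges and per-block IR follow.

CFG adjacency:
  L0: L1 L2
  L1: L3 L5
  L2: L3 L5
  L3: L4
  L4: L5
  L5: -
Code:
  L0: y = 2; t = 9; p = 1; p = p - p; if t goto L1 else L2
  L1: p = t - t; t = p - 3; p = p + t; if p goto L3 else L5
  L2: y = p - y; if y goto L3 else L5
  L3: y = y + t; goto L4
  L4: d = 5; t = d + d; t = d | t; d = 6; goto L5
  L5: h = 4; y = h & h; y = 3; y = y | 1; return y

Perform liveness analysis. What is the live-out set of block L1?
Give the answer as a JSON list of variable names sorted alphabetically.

Block summaries:
  L0 def {p,t,y} use ∅
  L1 def {p,t} use {t}
  L2 def {y} use {p,y}
  L3 def {y} use {t,y}
  L4 def {d,t} use ∅
  L5 def {h,y} use ∅

Backward fixpoint:
  L0: in=∅ out={p,t,y}
  L1: in={t,y} out={t,y}
  L2: in={p,t,y} out={t,y}
  L3: in={t,y} out=∅
  L4: in=∅ out=∅
  L5: in=∅ out=∅

live-out(L1) = ["t", "y"]

Answer: ["t", "y"]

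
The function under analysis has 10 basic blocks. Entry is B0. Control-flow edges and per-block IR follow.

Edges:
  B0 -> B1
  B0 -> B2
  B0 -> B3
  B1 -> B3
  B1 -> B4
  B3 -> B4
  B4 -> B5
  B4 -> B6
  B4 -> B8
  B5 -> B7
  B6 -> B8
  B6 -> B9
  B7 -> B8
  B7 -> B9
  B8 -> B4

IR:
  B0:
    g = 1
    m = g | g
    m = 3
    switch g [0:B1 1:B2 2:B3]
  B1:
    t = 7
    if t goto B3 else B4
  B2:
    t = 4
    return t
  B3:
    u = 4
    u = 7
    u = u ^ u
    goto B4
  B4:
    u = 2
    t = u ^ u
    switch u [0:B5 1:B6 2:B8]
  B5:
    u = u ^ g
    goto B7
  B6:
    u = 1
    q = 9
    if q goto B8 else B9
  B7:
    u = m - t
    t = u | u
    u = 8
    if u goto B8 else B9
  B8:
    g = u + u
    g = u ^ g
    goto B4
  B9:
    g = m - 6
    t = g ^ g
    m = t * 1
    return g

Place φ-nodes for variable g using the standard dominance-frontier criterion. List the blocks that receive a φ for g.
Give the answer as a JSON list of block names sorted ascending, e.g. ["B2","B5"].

Answer: ["B4"]

Derivation:
idom tree: B1←B0 B2←B0 B3←B0 B4←B0 B5←B4 B6←B4 B7←B5 B8←B4 B9←B4
Dom at joins:
  B3: preds {B0,B1}: {B0} ∩ {B0,B1} = {B0}; idom=B0
  B4: preds {B1,B3,B8}: {B0,B1} ∩ {B0,B3} ∩ {B0,B4,B8} = {B0}; idom=B0
  B8: preds {B4,B6,B7}: {B0,B4} ∩ {B0,B4,B6} ∩ {B0,B4,B5,B7} = {B0,B4}; idom=B4
  B9: preds {B6,B7}: {B0,B4,B6} ∩ {B0,B4,B5,B7} = {B0,B4}; idom=B4

DF derivation:
  B3←B0: walk · to B0
  B3←B1: walk B1 to B0
  B4←B1: walk B1 to B0
  B4←B3: walk B3 to B0
  B4←B8: walk B8→B4 to B0
  B8←B4: walk · to B4
  B8←B6: walk B6 to B4
  B8←B7: walk B7→B5 to B4
  B9←B6: walk B6 to B4
  B9←B7: walk B7→B5 to B4
  B0 → ∅
  B1 → {B3,B4}
  B2 → ∅
  B3 → {B4}
  B4 → {B4}
  B5 → {B8,B9}
  B6 → {B8,B9}
  B7 → {B8,B9}
  B8 → {B4}
  B9 → ∅

φ for g: defs {B0,B8,B9}
  DF⁺ = {B4}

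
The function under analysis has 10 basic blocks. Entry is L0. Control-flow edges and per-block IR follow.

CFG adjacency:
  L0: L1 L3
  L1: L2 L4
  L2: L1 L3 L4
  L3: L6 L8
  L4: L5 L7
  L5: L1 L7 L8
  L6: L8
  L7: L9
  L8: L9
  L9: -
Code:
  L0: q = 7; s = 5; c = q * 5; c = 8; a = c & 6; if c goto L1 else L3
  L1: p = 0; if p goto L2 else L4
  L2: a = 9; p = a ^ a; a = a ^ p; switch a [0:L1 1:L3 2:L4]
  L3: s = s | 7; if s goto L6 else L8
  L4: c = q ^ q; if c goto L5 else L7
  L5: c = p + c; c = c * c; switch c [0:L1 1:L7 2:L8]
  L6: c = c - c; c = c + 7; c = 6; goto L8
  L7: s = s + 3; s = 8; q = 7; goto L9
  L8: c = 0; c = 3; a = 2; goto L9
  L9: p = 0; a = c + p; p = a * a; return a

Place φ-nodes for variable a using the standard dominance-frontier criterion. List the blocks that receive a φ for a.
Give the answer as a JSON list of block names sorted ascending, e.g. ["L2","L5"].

Answer: ["L1", "L3", "L4", "L8", "L9"]

Working:
idom tree: L1←L0 L2←L1 L3←L0 L4←L1 L5←L4 L6←L3 L7←L4 L8←L0 L9←L0
Dom at joins:
  L1: preds {L0,L2,L5}: {L0} ∩ {L0,L1,L2} ∩ {L0,L1,L4,L5} = {L0}; idom=L0
  L3: preds {L0,L2}: {L0} ∩ {L0,L1,L2} = {L0}; idom=L0
  L4: preds {L1,L2}: {L0,L1} ∩ {L0,L1,L2} = {L0,L1}; idom=L1
  L7: preds {L4,L5}: {L0,L1,L4} ∩ {L0,L1,L4,L5} = {L0,L1,L4}; idom=L4
  L8: preds {L3,L5,L6}: {L0,L3} ∩ {L0,L1,L4,L5} ∩ {L0,L3,L6} = {L0}; idom=L0
  L9: preds {L7,L8}: {L0,L1,L4,L7} ∩ {L0,L8} = {L0}; idom=L0

Frontier:
  join L1 pred L0: · stop@L0
  join L1 pred L2: L2→L1 stop@L0
  join L1 pred L5: L5→L4→L1 stop@L0
  join L3 pred L0: · stop@L0
  join L3 pred L2: L2→L1 stop@L0
  join L4 pred L1: · stop@L1
  join L4 pred L2: L2 stop@L1
  join L7 pred L4: · stop@L4
  join L7 pred L5: L5 stop@L4
  join L8 pred L3: L3 stop@L0
  join L8 pred L5: L5→L4→L1 stop@L0
  join L8 pred L6: L6→L3 stop@L0
  join L9 pred L7: L7→L4→L1 stop@L0
  join L9 pred L8: L8 stop@L0
  L0: DF=∅
  L1: DF={L1,L3,L8,L9}
  L2: DF={L1,L3,L4}
  L3: DF={L8}
  L4: DF={L1,L8,L9}
  L5: DF={L1,L7,L8}
  L6: DF={L8}
  L7: DF={L9}
  L8: DF={L9}
  L9: DF=∅

φ for a: defs {L0,L2,L8,L9}
  DF⁺ = {L1,L3,L4,L8,L9}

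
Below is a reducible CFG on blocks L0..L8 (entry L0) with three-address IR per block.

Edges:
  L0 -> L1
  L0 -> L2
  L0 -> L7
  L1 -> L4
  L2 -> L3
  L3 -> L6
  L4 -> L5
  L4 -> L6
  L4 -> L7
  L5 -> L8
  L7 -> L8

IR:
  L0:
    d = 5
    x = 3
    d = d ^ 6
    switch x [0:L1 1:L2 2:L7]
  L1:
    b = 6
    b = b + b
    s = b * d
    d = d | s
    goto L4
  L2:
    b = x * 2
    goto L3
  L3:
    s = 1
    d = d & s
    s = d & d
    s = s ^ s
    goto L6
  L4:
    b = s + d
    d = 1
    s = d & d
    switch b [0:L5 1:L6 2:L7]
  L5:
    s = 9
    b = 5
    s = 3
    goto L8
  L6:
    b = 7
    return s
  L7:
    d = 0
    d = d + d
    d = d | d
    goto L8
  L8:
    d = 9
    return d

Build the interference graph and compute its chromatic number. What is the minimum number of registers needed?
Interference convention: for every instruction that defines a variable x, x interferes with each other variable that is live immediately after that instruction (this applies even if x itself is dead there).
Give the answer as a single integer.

def/use:
  L0: def={d,x} ue=∅
  L1: def={b,d,s} ue={d}
  L2: def={b} ue={x}
  L3: def={d,s} ue={d}
  L4: def={b,d,s} ue={d,s}
  L5: def={b,s} ue=∅
  L6: def={b} ue={s}
  L7: def={d} ue=∅
  L8: def={d} ue=∅

Liveness:
  L0 li=∅ lo={d,x}
  L1 li={d} lo={d,s}
  L2 li={d,x} lo={d}
  L3 li={d} lo={s}
  L4 li={d,s} lo={s}
  L5 li=∅ lo=∅
  L6 li={s} lo=∅
  L7 li=∅ lo=∅
  L8 li=∅ lo=∅

Interfere edges:
  b↔{d,s}
  d↔{b,s,x}
  s↔{b,d}
  x↔{d}

Registers:
  {b,d,s} pairwise interfere (3-clique) ⇒ χ ≥ 3
  3-colouring: r0={d}  r1={b,x}  r2={s}
  χ = 3

Answer: 3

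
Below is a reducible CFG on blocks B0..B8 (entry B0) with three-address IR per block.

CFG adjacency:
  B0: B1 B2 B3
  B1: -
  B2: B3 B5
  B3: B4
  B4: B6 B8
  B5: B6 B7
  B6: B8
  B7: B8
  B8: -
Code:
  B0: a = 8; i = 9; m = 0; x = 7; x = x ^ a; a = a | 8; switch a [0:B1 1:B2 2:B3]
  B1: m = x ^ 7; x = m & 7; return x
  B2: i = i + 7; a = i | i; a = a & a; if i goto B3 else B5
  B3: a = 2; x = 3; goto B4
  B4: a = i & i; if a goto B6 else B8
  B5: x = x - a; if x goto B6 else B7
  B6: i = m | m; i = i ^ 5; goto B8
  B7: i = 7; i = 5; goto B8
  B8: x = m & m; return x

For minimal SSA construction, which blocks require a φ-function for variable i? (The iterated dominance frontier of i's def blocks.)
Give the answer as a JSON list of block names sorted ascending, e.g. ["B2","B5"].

Answer: ["B3", "B6", "B8"]

Analysis:
idom tree: B1←B0 B2←B0 B3←B0 B4←B3 B5←B2 B6←B0 B7←B5 B8←B0
Join-block Dom:
  B3: preds {B0,B2}: {B0} ∩ {B0,B2} = {B0}; idom=B0
  B6: preds {B4,B5}: {B0,B3,B4} ∩ {B0,B2,B5} = {B0}; idom=B0
  B8: preds {B4,B6,B7}: {B0,B3,B4} ∩ {B0,B6} ∩ {B0,B2,B5,B7} = {B0}; idom=B0

DF derivation:
  join B3 pred B0: · stop@B0
  join B3 pred B2: B2 stop@B0
  join B6 pred B4: B4→B3 stop@B0
  join B6 pred B5: B5→B2 stop@B0
  join B8 pred B4: B4→B3 stop@B0
  join B8 pred B6: B6 stop@B0
  join B8 pred B7: B7→B5→B2 stop@B0
  DF(B0)=∅
  DF(B1)=∅
  DF(B2)={B3,B6,B8}
  DF(B3)={B6,B8}
  DF(B4)={B6,B8}
  DF(B5)={B6,B8}
  DF(B6)={B8}
  DF(B7)={B8}
  DF(B8)=∅

φ for i: defs {B0,B2,B6,B7}
  DF⁺ = {B3,B6,B8}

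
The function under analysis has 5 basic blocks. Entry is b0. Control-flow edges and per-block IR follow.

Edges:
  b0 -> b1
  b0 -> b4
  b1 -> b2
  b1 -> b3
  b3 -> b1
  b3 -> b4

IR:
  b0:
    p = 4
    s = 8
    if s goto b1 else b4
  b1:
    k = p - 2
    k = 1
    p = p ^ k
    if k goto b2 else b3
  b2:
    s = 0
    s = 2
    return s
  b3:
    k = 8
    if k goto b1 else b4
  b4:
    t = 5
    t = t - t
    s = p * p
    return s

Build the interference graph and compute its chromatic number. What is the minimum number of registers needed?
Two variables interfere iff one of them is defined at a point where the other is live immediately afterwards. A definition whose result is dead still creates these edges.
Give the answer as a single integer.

Answer: 2

Working:
Per-block:
  b0: def={p,s} ue=∅
  b1: def={k,p} ue={p}
  b2: def={s} ue=∅
  b3: def={k} ue=∅
  b4: def={s,t} ue={p}

Live sets:
  live b0: ∅→{p}
  live b1: {p}→{p}
  live b2: ∅→∅
  live b3: {p}→{p}
  live b4: {p}→∅

Conflict graph:
  k↔{p}
  p↔{k,s,t}
  s↔{p}
  t↔{p}

Colouring:
  clique {k,p} ⇒ need ≥ 2
  assign k→c1 p→c0 s→c1 t→c1 — no edge inside a register ⇒ χ ≤ 2
  χ = 2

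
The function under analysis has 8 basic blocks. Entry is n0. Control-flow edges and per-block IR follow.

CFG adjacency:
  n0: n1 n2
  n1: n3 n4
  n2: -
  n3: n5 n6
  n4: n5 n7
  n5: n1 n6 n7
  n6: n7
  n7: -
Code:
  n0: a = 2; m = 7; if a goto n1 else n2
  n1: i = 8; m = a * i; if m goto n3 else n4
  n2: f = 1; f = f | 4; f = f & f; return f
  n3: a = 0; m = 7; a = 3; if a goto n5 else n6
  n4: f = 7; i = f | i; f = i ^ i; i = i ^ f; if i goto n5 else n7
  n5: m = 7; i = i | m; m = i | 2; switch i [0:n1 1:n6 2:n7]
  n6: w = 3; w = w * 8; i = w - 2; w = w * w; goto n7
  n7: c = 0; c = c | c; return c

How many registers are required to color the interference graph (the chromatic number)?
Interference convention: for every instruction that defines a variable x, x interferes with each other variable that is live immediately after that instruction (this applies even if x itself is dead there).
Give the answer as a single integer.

def/use:
  n0: def={a,m} ue=∅
  n1: def={i,m} ue={a}
  n2: def={f} ue=∅
  n3: def={a,m} ue=∅
  n4: def={f,i} ue={i}
  n5: def={i,m} ue={i}
  n6: def={i,w} ue=∅
  n7: def={c} ue=∅

Live sets:
  live n0: ∅→{a}
  live n1: {a}→{a,i}
  live n2: ∅→∅
  live n3: {i}→{a,i}
  live n4: {a,i}→{a,i}
  live n5: {a,i}→{a}
  live n6: ∅→∅
  live n7: ∅→∅

Conflict graph:
  a: {f,i,m}
  c: ∅
  f: {a,i}
  i: {a,f,m,w}
  m: {a,i}
  w: {i}

Chromatic number:
  {a,f,i} pairwise interfere (3-clique) ⇒ χ ≥ 3
  3-colouring: r0={c,i}  r1={a,w}  r2={f,m}
  χ = 3

Answer: 3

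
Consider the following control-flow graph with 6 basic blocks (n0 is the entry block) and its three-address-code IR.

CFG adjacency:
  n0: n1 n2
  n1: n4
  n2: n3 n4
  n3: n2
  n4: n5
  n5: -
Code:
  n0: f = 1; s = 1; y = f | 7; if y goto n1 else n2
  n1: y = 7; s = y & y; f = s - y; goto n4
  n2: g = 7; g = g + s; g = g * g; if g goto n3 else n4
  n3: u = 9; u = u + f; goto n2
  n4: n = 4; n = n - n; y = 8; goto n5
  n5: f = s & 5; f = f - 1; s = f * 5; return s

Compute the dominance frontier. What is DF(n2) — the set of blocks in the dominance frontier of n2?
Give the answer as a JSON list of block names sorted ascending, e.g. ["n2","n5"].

idom tree: n1←n0 n2←n0 n3←n2 n4←n0 n5←n4
Dom at joins:
  n2: preds {n0,n3}: {n0} ∩ {n0,n2,n3} = {n0}; idom=n0
  n4: preds {n1,n2}: {n0,n1} ∩ {n0,n2} = {n0}; idom=n0

DF walk-up:
  n2←n0: walk · to n0
  n2←n3: walk n3→n2 to n0
  n4←n1: walk n1 to n0
  n4←n2: walk n2 to n0
  n0: DF=∅
  n1: DF={n4}
  n2: DF={n2,n4}
  n3: DF={n2}
  n4: DF=∅
  n5: DF=∅

DF(n2) = ["n2", "n4"]

Answer: ["n2", "n4"]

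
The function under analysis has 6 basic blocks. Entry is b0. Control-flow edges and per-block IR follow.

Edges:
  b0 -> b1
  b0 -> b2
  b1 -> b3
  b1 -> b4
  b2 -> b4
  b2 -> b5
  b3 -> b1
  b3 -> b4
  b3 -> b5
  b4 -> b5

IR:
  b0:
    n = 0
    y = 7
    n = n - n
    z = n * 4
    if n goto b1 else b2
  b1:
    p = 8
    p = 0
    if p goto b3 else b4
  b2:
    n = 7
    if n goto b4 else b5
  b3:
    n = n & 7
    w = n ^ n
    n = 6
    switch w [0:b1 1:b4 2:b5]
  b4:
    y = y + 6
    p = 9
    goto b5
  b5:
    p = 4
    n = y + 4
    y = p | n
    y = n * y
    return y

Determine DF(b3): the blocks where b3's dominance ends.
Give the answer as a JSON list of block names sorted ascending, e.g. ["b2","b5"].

Answer: ["b1", "b4", "b5"]

Working:
idom tree: b1←b0 b2←b0 b3←b1 b4←b0 b5←b0
Dom∩ at merges:
  b1: preds {b0,b3}: {b0} ∩ {b0,b1,b3} = {b0}; idom=b0
  b4: preds {b1,b2,b3}: {b0,b1} ∩ {b0,b2} ∩ {b0,b1,b3} = {b0}; idom=b0
  b5: preds {b2,b3,b4}: {b0,b2} ∩ {b0,b1,b3} ∩ {b0,b4} = {b0}; idom=b0

DF derivation:
  b1←b0: walk · to b0
  b1←b3: walk b3→b1 to b0
  b4←b1: walk b1 to b0
  b4←b2: walk b2 to b0
  b4←b3: walk b3→b1 to b0
  b5←b2: walk b2 to b0
  b5←b3: walk b3→b1 to b0
  b5←b4: walk b4 to b0
  b0 → ∅
  b1 → {b1,b4,b5}
  b2 → {b4,b5}
  b3 → {b1,b4,b5}
  b4 → {b5}
  b5 → ∅

DF(b3) = ["b1", "b4", "b5"]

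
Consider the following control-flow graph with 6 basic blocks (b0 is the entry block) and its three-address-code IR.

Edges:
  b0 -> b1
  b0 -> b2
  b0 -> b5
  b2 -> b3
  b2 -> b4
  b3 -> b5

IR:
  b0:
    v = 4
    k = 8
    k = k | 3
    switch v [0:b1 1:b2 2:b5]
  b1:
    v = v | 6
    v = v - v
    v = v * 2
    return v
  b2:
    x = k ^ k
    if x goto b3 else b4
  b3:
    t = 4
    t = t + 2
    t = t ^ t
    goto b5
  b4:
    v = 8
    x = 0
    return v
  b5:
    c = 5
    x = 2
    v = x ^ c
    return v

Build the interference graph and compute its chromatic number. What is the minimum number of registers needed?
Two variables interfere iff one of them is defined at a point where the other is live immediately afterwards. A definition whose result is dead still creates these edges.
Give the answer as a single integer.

Answer: 2

Working:
Per-block:
  b0: {k,v} / ∅
  b1: {v} / {v}
  b2: {x} / {k}
  b3: {t} / ∅
  b4: {v,x} / ∅
  b5: {c,v,x} / ∅

Liveness:
  b0 li=∅ lo={k,v}
  b1 li={v} lo=∅
  b2 li={k} lo=∅
  b3 li=∅ lo=∅
  b4 li=∅ lo=∅
  b5 li=∅ lo=∅

Conflict graph:
  c↔{x}
  k↔{v}
  t↔∅
  v↔{k,x}
  x↔{c,v}

Colouring:
  clique {c,x} ⇒ need ≥ 2
  assign c→R0 k→R1 t→R0 v→R0 x→R1 — no edge inside a register ⇒ χ ≤ 2
  χ = 2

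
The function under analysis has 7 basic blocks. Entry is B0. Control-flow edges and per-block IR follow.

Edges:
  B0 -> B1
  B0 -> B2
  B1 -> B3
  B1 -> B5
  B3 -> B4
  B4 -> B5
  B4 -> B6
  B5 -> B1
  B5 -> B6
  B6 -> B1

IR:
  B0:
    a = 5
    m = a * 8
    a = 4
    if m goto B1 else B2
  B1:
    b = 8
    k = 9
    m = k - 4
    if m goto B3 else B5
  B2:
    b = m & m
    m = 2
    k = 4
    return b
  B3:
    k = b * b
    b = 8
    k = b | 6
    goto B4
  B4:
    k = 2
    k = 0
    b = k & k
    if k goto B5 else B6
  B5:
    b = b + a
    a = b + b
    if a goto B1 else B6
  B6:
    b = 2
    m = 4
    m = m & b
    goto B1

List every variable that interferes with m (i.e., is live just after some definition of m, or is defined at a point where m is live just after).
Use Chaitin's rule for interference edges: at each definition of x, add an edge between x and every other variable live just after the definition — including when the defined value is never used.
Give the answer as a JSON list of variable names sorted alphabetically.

Block summaries:
  B0: def={a,m} ue=∅
  B1: def={b,k,m} ue=∅
  B2: def={b,k,m} ue={m}
  B3: def={b,k} ue={b}
  B4: def={b,k} ue=∅
  B5: def={a,b} ue={a,b}
  B6: def={b,m} ue=∅

Backward fixpoint:
  live B0: ∅→{a,m}
  live B1: {a}→{a,b}
  live B2: {m}→∅
  live B3: {a,b}→{a}
  live B4: {a}→{a,b}
  live B5: {a,b}→{a}
  live B6: {a}→{a}

Conflict graph:
  a↔{b,k,m}
  b↔{a,k,m}
  k↔{a,b}
  m↔{a,b}

N(m) = ["a", "b"]

Answer: ["a", "b"]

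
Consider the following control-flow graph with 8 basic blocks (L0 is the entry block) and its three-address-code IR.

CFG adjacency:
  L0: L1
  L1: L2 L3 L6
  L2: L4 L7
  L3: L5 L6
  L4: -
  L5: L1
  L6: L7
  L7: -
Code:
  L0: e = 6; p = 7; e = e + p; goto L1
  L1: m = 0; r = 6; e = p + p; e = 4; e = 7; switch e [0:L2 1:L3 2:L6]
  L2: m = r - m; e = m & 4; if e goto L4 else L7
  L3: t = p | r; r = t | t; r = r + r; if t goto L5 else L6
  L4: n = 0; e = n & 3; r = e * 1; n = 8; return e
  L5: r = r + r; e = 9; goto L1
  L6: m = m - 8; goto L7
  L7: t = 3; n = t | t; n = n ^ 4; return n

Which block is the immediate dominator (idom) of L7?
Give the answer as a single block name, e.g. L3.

Answer: L1

Analysis:
idom tree: L1←L0 L2←L1 L3←L1 L4←L2 L5←L3 L6←L1 L7←L1
Dom at joins:
  L1: preds {L0,L5}: {L0} ∩ {L0,L1,L3,L5} = {L0}; idom=L0
  L6: preds {L1,L3}: {L0,L1} ∩ {L0,L1,L3} = {L0,L1}; idom=L1
  L7: preds {L2,L6}: {L0,L1,L2} ∩ {L0,L1,L6} = {L0,L1}; idom=L1

idom(L7) = L1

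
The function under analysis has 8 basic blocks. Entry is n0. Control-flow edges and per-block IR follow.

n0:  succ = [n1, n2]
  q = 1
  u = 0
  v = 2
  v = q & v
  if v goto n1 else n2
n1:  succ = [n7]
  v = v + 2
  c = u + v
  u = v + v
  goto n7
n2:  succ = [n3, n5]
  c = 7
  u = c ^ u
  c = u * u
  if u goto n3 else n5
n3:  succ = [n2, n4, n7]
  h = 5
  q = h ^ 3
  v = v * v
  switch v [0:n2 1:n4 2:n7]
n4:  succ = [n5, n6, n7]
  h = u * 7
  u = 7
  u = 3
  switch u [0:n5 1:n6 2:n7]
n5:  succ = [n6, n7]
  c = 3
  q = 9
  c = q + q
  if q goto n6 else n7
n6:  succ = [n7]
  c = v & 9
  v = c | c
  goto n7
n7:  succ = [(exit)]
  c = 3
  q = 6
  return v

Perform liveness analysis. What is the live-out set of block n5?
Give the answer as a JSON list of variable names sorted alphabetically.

Answer: ["v"]

Derivation:
def/use:
  n0: {q,u,v} / ∅
  n1: {c,u,v} / {u,v}
  n2: {c,u} / {u}
  n3: {h,q,v} / {v}
  n4: {h,u} / {u}
  n5: {c,q} / ∅
  n6: {c,v} / {v}
  n7: {c,q} / {v}

Live sets:
  n0 li=∅ lo={u,v}
  n1 li={u,v} lo={v}
  n2 li={u,v} lo={u,v}
  n3 li={u,v} lo={u,v}
  n4 li={u,v} lo={v}
  n5 li={v} lo={v}
  n6 li={v} lo={v}
  n7 li={v} lo=∅

live-out(n5) = ["v"]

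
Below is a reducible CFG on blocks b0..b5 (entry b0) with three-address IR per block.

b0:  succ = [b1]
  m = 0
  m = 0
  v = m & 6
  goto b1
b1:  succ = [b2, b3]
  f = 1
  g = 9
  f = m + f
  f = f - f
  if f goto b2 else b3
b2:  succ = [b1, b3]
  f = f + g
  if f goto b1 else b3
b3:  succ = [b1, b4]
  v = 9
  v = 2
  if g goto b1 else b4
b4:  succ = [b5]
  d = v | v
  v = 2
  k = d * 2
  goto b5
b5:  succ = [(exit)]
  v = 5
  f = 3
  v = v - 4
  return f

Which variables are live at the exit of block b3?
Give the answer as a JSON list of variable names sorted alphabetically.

Per-block:
  b0 def {m,v} use ∅
  b1 def {f,g} use {m}
  b2 def {f} use {f,g}
  b3 def {v} use {g}
  b4 def {d,k,v} use {v}
  b5 def {f,v} use ∅

Liveness:
  live b0: ∅→{m}
  live b1: {m}→{f,g,m}
  live b2: {f,g,m}→{g,m}
  live b3: {g,m}→{m,v}
  live b4: {v}→∅
  live b5: ∅→∅

live-out(b3) = ["m", "v"]

Answer: ["m", "v"]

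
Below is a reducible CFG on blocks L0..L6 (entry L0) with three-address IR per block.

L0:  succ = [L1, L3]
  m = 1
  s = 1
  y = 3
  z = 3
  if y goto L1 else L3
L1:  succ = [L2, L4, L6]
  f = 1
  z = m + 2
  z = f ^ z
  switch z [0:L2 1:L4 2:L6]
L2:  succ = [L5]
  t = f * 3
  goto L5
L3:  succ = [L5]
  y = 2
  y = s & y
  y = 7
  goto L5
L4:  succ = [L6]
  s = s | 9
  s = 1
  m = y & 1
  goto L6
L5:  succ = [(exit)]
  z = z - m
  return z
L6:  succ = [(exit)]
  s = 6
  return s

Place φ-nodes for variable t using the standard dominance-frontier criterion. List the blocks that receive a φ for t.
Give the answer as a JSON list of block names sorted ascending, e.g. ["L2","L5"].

idom tree: L1←L0 L2←L1 L3←L0 L4←L1 L5←L0 L6←L1
Join-block Dom:
  L5: preds {L2,L3}: {L0,L1,L2} ∩ {L0,L3} = {L0}; idom=L0
  L6: preds {L1,L4}: {L0,L1} ∩ {L0,L1,L4} = {L0,L1}; idom=L1

Frontier:
  L5←L2: walk L2→L1 to L0
  L5←L3: walk L3 to L0
  L6←L1: walk · to L1
  L6←L4: walk L4 to L1
  DF(L0)=∅
  DF(L1)={L5}
  DF(L2)={L5}
  DF(L3)={L5}
  DF(L4)={L6}
  DF(L5)=∅
  DF(L6)=∅

φ for t: defs {L2}
  DF⁺ = {L5}

Answer: ["L5"]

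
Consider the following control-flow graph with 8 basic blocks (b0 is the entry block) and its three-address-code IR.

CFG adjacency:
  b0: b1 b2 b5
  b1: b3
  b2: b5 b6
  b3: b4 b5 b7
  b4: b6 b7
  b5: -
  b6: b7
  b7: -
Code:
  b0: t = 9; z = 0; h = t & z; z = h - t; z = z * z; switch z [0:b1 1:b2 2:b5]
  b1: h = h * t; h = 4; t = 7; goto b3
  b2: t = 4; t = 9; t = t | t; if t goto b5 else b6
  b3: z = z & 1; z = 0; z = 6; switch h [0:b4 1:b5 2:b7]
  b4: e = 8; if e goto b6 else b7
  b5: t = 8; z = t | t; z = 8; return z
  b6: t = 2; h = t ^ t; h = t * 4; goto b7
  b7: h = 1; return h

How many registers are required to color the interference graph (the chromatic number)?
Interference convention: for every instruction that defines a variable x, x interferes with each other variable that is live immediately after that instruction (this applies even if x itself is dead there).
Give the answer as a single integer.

def/use:
  b0: {h,t,z} / ∅
  b1: {h,t} / {h,t}
  b2: {t} / ∅
  b3: {z} / {h,z}
  b4: {e} / ∅
  b5: {t,z} / ∅
  b6: {h,t} / ∅
  b7: {h} / ∅

Live sets:
  live b0: ∅→{h,t,z}
  live b1: {h,t,z}→{h,z}
  live b2: ∅→∅
  live b3: {h,z}→∅
  live b4: ∅→∅
  live b5: ∅→∅
  live b6: ∅→∅
  live b7: ∅→∅

Interference:
  e: ∅
  h: {t,z}
  t: {h,z}
  z: {h,t}

Registers:
  clique {h,t,z} ⇒ need ≥ 3
  assign e→r0 h→r0 t→r1 z→r2 — no edge inside a register ⇒ χ ≤ 3
  χ = 3

Answer: 3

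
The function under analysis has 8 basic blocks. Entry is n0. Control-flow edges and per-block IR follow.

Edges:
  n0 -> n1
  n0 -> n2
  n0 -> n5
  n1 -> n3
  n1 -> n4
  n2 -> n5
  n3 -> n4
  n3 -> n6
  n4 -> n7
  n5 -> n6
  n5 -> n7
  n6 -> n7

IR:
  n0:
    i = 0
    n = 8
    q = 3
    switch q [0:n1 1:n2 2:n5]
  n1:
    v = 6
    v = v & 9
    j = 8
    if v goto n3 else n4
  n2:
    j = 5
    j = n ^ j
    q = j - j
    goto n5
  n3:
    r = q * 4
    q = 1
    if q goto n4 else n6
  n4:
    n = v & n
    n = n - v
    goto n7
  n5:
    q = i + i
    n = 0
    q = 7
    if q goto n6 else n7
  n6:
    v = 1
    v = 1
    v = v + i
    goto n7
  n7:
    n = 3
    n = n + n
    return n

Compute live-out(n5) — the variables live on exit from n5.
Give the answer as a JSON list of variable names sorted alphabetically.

Answer: ["i"]

Analysis:
def/use:
  n0: {i,n,q} / ∅
  n1: {j,v} / ∅
  n2: {j,q} / {n}
  n3: {q,r} / {q}
  n4: {n} / {n,v}
  n5: {n,q} / {i}
  n6: {v} / {i}
  n7: {n} / ∅

Liveness:
  n0 li=∅ lo={i,n,q}
  n1 li={i,n,q} lo={i,n,q,v}
  n2 li={i,n} lo={i}
  n3 li={i,n,q,v} lo={i,n,v}
  n4 li={n,v} lo=∅
  n5 li={i} lo={i}
  n6 li={i} lo=∅
  n7 li=∅ lo=∅

live-out(n5) = ["i"]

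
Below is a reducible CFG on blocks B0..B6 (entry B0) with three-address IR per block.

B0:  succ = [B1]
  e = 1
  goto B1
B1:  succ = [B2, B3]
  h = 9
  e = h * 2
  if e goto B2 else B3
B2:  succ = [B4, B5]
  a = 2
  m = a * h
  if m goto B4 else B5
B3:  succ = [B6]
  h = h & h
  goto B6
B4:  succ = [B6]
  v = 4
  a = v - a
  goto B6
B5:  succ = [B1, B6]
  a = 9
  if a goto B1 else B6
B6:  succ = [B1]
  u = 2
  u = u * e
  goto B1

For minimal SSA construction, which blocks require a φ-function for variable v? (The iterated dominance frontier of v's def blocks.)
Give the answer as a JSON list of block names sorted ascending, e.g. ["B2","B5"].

Answer: ["B1", "B6"]

Analysis:
idom tree: B1←B0 B2←B1 B3←B1 B4←B2 B5←B2 B6←B1
Dom at joins:
  B1: preds {B0,B5,B6}: {B0} ∩ {B0,B1,B2,B5} ∩ {B0,B1,B6} = {B0}; idom=B0
  B6: preds {B3,B4,B5}: {B0,B1,B3} ∩ {B0,B1,B2,B4} ∩ {B0,B1,B2,B5} = {B0,B1}; idom=B1

Frontier:
  join B1 pred B0: · stop@B0
  join B1 pred B5: B5→B2→B1 stop@B0
  join B1 pred B6: B6→B1 stop@B0
  join B6 pred B3: B3 stop@B1
  join B6 pred B4: B4→B2 stop@B1
  join B6 pred B5: B5→B2 stop@B1
  B0: DF=∅
  B1: DF={B1}
  B2: DF={B1,B6}
  B3: DF={B6}
  B4: DF={B6}
  B5: DF={B1,B6}
  B6: DF={B1}

φ for v: defs {B4}
  DF⁺ = {B1,B6}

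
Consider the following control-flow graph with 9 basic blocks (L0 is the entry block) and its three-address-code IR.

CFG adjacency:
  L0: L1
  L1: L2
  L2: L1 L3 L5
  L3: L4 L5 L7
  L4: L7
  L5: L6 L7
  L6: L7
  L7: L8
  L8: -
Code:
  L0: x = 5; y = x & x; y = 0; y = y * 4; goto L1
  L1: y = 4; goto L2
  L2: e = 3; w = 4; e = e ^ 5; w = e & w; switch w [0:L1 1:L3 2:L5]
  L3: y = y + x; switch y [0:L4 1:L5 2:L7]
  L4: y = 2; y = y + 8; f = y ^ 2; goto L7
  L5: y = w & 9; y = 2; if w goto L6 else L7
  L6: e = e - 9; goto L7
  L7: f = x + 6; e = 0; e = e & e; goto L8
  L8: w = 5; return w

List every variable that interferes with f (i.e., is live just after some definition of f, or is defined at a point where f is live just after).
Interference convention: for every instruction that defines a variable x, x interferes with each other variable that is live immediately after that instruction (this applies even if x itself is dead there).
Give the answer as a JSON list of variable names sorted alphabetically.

Answer: ["x"]

Analysis:
def/use:
  L0: def={x,y} ue=∅
  L1: def={y} ue=∅
  L2: def={e,w} ue=∅
  L3: def={y} ue={x,y}
  L4: def={f,y} ue=∅
  L5: def={y} ue={w}
  L6: def={e} ue={e}
  L7: def={e,f} ue={x}
  L8: def={w} ue=∅

Liveness:
  L0: in=∅ out={x}
  L1: in={x} out={x,y}
  L2: in={x,y} out={e,w,x,y}
  L3: in={e,w,x,y} out={e,w,x}
  L4: in={x} out={x}
  L5: in={e,w,x} out={e,x}
  L6: in={e,x} out={x}
  L7: in={x} out=∅
  L8: in=∅ out=∅

Interfere edges:
  e↔{w,x,y}
  f↔{x}
  w↔{e,x,y}
  x↔{e,f,w,y}
  y↔{e,w,x}

N(f) = ["x"]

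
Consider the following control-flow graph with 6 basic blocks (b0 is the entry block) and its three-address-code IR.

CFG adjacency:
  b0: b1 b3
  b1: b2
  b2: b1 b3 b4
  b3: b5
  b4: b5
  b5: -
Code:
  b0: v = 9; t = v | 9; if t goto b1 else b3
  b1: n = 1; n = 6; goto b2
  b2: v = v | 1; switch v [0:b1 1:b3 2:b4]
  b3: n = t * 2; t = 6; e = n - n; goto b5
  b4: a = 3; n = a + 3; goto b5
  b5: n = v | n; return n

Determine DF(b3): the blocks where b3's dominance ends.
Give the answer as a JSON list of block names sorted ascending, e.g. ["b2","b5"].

Answer: ["b5"]

Working:
idom tree: b1←b0 b2←b1 b3←b0 b4←b2 b5←b0
Dom at joins:
  b1: preds {b0,b2}: {b0} ∩ {b0,b1,b2} = {b0}; idom=b0
  b3: preds {b0,b2}: {b0} ∩ {b0,b1,b2} = {b0}; idom=b0
  b5: preds {b3,b4}: {b0,b3} ∩ {b0,b1,b2,b4} = {b0}; idom=b0

Frontier:
  join b1 pred b0: · stop@b0
  join b1 pred b2: b2→b1 stop@b0
  join b3 pred b0: · stop@b0
  join b3 pred b2: b2→b1 stop@b0
  join b5 pred b3: b3 stop@b0
  join b5 pred b4: b4→b2→b1 stop@b0
  b0: DF=∅
  b1: DF={b1,b3,b5}
  b2: DF={b1,b3,b5}
  b3: DF={b5}
  b4: DF={b5}
  b5: DF=∅

DF(b3) = ["b5"]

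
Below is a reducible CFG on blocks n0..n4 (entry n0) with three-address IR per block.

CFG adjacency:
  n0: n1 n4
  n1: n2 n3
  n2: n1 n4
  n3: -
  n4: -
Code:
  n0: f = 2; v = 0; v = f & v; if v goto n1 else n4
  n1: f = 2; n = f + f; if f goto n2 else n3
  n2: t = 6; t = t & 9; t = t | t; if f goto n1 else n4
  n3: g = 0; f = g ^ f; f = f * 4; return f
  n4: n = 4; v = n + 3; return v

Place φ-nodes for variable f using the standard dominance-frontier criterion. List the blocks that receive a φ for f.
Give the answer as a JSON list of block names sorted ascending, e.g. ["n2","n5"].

Answer: ["n1", "n4"]

Working:
idom tree: n1←n0 n2←n1 n3←n1 n4←n0
Join-block Dom:
  n1: preds {n0,n2}: {n0} ∩ {n0,n1,n2} = {n0}; idom=n0
  n4: preds {n0,n2}: {n0} ∩ {n0,n1,n2} = {n0}; idom=n0

DF derivation:
  n1←n0: walk · to n0
  n1←n2: walk n2→n1 to n0
  n4←n0: walk · to n0
  n4←n2: walk n2→n1 to n0
  n0: DF=∅
  n1: DF={n1,n4}
  n2: DF={n1,n4}
  n3: DF=∅
  n4: DF=∅

φ for f: defs {n0,n1,n3}
  DF⁺ = {n1,n4}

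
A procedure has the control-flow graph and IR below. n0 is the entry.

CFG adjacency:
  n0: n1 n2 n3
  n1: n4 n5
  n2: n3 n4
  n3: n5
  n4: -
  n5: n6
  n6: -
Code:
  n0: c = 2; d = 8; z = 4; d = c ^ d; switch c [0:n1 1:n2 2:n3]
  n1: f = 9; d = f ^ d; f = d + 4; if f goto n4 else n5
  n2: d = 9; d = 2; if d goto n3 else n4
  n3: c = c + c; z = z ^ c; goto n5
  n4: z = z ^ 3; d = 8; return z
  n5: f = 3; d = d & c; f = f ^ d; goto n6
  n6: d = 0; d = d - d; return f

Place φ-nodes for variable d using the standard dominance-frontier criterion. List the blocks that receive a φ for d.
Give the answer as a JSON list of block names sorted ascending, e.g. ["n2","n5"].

idom tree: n1←n0 n2←n0 n3←n0 n4←n0 n5←n0 n6←n5
Dom∩ at merges:
  n3: preds {n0,n2}: {n0} ∩ {n0,n2} = {n0}; idom=n0
  n4: preds {n1,n2}: {n0,n1} ∩ {n0,n2} = {n0}; idom=n0
  n5: preds {n1,n3}: {n0,n1} ∩ {n0,n3} = {n0}; idom=n0

DF derivation:
  join n3 pred n0: · stop@n0
  join n3 pred n2: n2 stop@n0
  join n4 pred n1: n1 stop@n0
  join n4 pred n2: n2 stop@n0
  join n5 pred n1: n1 stop@n0
  join n5 pred n3: n3 stop@n0
  DF(n0)=∅
  DF(n1)={n4,n5}
  DF(n2)={n3,n4}
  DF(n3)={n5}
  DF(n4)=∅
  DF(n5)=∅
  DF(n6)=∅

φ for d: defs {n0,n1,n2,n4,n5,n6}
  DF⁺ = {n3,n4,n5}

Answer: ["n3", "n4", "n5"]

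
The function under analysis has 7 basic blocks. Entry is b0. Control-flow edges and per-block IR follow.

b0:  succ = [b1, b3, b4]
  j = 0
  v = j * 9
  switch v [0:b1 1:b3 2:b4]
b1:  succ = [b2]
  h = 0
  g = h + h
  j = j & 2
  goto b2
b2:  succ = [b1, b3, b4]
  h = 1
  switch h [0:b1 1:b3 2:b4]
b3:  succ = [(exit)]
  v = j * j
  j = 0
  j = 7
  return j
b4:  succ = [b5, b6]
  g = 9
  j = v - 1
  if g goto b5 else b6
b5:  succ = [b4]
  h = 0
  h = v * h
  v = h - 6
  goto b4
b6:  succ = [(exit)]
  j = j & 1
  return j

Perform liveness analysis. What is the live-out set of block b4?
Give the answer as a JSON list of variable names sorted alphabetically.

Block summaries:
  b0: {j,v} / ∅
  b1: {g,h,j} / {j}
  b2: {h} / ∅
  b3: {j,v} / {j}
  b4: {g,j} / {v}
  b5: {h,v} / {v}
  b6: {j} / {j}

Live sets:
  live b0: ∅→{j,v}
  live b1: {j,v}→{j,v}
  live b2: {j,v}→{j,v}
  live b3: {j}→∅
  live b4: {v}→{j,v}
  live b5: {v}→{v}
  live b6: {j}→∅

live-out(b4) = ["j", "v"]

Answer: ["j", "v"]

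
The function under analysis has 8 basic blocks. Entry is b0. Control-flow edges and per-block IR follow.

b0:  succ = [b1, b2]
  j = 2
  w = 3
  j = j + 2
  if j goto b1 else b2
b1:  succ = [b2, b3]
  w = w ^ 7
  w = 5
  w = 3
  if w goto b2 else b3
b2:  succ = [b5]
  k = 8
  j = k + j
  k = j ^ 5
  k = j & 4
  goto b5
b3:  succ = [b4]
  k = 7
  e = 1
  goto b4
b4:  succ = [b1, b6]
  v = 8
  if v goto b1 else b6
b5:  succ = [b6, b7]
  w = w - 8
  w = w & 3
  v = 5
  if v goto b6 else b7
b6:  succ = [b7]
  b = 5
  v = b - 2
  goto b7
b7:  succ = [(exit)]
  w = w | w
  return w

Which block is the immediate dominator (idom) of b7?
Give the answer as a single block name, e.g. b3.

Answer: b0

Analysis:
idom tree: b1←b0 b2←b0 b3←b1 b4←b3 b5←b2 b6←b0 b7←b0
Dom∩ at merges:
  b1: preds {b0,b4}: {b0} ∩ {b0,b1,b3,b4} = {b0}; idom=b0
  b2: preds {b0,b1}: {b0} ∩ {b0,b1} = {b0}; idom=b0
  b6: preds {b4,b5}: {b0,b1,b3,b4} ∩ {b0,b2,b5} = {b0}; idom=b0
  b7: preds {b5,b6}: {b0,b2,b5} ∩ {b0,b6} = {b0}; idom=b0

idom(b7) = b0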